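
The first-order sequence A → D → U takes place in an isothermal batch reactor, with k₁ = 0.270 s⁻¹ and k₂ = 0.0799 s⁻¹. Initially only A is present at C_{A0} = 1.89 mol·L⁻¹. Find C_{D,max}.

1.13 mol·L⁻¹

Evaluating C_D at t_opt = ln(k₂/k₁)/(k₂−k₁) gives C_{D,max}/C_{A0} = (k₁/k₂)^[k₂/(k₂−k₁)].
= (0.270/0.0799)^(0.0799/(0.0799−0.270)) = (3.379)^(-0.4203) = 0.5994.
C_{D,max} = 0.5994×1.89 = 1.13 mol·L⁻¹.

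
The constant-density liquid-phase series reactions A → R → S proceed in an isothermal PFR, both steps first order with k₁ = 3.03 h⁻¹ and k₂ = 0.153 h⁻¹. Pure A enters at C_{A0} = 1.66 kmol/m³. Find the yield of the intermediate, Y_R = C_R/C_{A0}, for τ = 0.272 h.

For first-order series with pure A initially, C_R(τ) = k₁C_{A0}/(k₂−k₁)·(e^(−k₁τ) − e^(−k₂τ)).
e^(−k₁τ) = e^(−3.03×0.272) = e^(−0.8242) = 0.4386; e^(−k₂τ) = e^(−0.04162) = 0.9592.
C_R = 3.03×1.66/(0.153−3.03) × (0.4386−0.9592) = (-1.748)×(-0.5206) = 0.9102 kmol/m³.
Y_R = C_R/C_{A0} = 0.9102/1.66 = 0.548.

0.548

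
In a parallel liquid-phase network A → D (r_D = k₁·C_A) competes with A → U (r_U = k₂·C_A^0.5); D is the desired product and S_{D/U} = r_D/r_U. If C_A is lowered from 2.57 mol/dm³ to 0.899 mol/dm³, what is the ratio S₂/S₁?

S_{D/U} = (k₁/k₂)·C_A^0.5, so S₂/S₁ = (C_{A,2}/C_{A,1})^0.5.
= (0.899/2.57)^0.5 = (0.3498)^0.5 = 0.591.

0.591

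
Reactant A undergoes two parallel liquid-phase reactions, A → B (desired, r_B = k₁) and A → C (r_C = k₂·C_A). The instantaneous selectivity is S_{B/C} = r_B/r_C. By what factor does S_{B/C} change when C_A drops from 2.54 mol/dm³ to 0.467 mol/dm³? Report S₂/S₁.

5.44

S_{B/C} = (k₁/k₂)·C_A⁻¹, so S₂/S₁ = (C_{A,2}/C_{A,1})⁻¹.
= 2.54/0.467 = 5.44.
Selectivity toward B rises as C_A falls — low-concentration operation is favoured.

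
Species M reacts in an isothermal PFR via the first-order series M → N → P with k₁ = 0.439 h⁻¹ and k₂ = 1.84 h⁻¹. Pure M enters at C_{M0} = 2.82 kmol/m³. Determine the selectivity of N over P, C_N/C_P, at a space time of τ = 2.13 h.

0.238

Solving the coupled first-order balances gives C_N(τ) = [k₁/(k₂−k₁)]·C_{M0}·(e^(−k₁τ) − e^(−k₂τ)).
e^(−k₁τ) = e^(−0.439×2.13) = e^(−0.9351) = 0.3926; e^(−k₂τ) = e^(−3.919) = 0.01986.
C_N = 0.439×2.82/(1.84−0.439) × (0.3926−0.01986) = 0.8836×0.3727 = 0.3293 kmol/m³.
C_M = C_{M0}e^(−k₁τ) = 1.107 kmol/m³, so C_P = C_{M0}−C_M−C_N = 1.384 kmol/m³; C_N/C_P = 0.238.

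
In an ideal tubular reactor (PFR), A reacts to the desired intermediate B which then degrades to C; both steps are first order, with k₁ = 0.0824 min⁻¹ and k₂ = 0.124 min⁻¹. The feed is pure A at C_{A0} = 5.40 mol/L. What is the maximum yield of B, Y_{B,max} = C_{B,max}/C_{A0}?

Evaluating C_B at τ_opt = ln(k₂/k₁)/(k₂−k₁) gives C_{B,max}/C_{A0} = (k₁/k₂)^[k₂/(k₂−k₁)].
= (0.0824/0.124)^(0.124/(0.124−0.0824)) = (0.6645)^(2.981) = 0.2958.

0.296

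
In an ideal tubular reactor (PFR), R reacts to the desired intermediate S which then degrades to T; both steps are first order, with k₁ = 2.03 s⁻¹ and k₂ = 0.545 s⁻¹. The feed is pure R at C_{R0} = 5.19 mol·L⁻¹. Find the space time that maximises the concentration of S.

For first-order series the maximum of C_S occurs at τ_opt = ln(k₂/k₁)/(k₂−k₁).
= ln(0.545/2.03)/(0.545−2.03) = ln(0.2685)/-1.485 = -1.315/-1.485 = 0.886 s.

0.886 s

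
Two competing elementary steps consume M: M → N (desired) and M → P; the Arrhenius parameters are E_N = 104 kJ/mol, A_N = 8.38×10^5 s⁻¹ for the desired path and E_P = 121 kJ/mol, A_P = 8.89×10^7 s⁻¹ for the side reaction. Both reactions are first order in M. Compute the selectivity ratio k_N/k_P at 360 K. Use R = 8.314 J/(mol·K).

2.76

With equal orders, S_{N/P} = k_N/k_P = (A_N/A_P)·exp[(E_P−E_N)/(RT)].
(E_P−E_N)/(RT) = (121−104)×10³/(8.314×360) = 17000/2993 = 5.680.
k_N/k_P = (8.38×10^5/8.89×10^7)·exp(5.680) = 0.009426 × 292.9 = 2.76.
Since E_N < E_P, lowering the temperature improves selectivity toward N.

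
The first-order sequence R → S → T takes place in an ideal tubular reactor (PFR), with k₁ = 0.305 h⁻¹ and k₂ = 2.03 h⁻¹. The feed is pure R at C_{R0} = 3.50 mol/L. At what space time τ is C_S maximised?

1.10 h

For first-order series the maximum of C_S occurs at τ_opt = ln(k₂/k₁)/(k₂−k₁).
= ln(2.03/0.305)/(2.03−0.305) = ln(6.656)/1.725 = 1.895/1.725 = 1.10 h.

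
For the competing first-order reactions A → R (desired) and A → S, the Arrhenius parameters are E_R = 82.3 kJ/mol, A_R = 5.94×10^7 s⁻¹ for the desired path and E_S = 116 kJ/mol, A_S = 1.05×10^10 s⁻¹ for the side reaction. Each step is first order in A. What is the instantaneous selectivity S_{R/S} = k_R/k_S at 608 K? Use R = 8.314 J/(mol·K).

4.45

With equal orders, S_{R/S} = k_R/k_S = (A_R/A_S)·exp[(E_S−E_R)/(RT)].
(E_S−E_R)/(RT) = (116−82.3)×10³/(8.314×608) = 33700/5055 = 6.667.
k_R/k_S = (5.94×10^7/1.05×10^10)·exp(6.667) = 0.005657 × 785.9 = 4.45.
Since E_R < E_S, lowering the temperature improves selectivity toward R.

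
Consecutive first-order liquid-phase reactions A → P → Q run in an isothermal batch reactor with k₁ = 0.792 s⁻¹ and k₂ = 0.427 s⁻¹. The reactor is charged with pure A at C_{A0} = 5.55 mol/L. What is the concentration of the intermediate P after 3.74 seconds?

For first-order series with pure A initially, C_P(t) = k₁C_{A0}/(k₂−k₁)·(e^(−k₁t) − e^(−k₂t)).
e^(−k₁t) = e^(−0.792×3.74) = e^(−2.962) = 0.05171; e^(−k₂t) = e^(−1.597) = 0.2025.
C_P = 0.792×5.55/(0.427−0.792) × (0.05171−0.2025) = (-12.04)×(-0.1508) = 1.816 mol/L.

1.82 mol/L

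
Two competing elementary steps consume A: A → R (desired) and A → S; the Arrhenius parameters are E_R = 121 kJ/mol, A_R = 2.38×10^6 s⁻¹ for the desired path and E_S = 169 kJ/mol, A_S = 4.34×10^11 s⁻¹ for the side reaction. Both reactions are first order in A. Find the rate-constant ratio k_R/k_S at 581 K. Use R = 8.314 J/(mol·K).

0.113

With equal orders, S_{R/S} = k_R/k_S = (A_R/A_S)·exp[(E_S−E_R)/(RT)].
(E_S−E_R)/(RT) = (169−121)×10³/(8.314×581) = 48000/4830 = 9.937.
k_R/k_S = (2.38×10^6/4.34×10^11)·exp(9.937) = 5.484×10^-6 × 20682 = 0.113.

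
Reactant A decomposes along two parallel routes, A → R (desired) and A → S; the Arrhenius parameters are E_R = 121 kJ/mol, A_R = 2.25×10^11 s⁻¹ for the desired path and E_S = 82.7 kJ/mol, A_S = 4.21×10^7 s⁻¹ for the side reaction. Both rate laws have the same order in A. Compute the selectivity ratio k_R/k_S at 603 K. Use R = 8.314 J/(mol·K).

Since both paths have the same order in A, the concentration cancels and S_{R/S} = k_R/k_S = (A_R/A_S)·exp[(E_S−E_R)/(RT)].
(E_S−E_R)/(RT) = (82.7−121)×10³/(8.314×603) = -38300/5013 = -7.640.
k_R/k_S = (2.25×10^11/4.21×10^7)·exp(-7.640) = 5344 × 4.810×10^-4 = 2.57.
Since E_R > E_S, raising the temperature improves selectivity toward R.

2.57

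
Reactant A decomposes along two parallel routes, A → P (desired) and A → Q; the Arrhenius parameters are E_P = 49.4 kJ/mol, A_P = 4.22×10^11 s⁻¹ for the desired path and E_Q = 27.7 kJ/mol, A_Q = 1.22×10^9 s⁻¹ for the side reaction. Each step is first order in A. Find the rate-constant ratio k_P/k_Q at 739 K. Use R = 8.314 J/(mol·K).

k_P/k_Q = (A_P/A_Q)·exp[−(E_P−E_Q)/(RT)] = (A_P/A_Q)·exp[(E_Q−E_P)/(RT)].
(E_Q−E_P)/(RT) = (27.7−49.4)×10³/(8.314×739) = -21700/6144 = -3.532.
k_P/k_Q = (4.22×10^11/1.22×10^9)·exp(-3.532) = 345.9 × 0.02925 = 10.1.
Since E_P > E_Q, raising the temperature improves selectivity toward P.

10.1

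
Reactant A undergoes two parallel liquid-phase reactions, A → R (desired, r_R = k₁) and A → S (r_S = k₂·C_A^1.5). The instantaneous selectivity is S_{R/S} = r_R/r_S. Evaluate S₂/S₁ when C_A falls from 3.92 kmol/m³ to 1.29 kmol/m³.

S_{R/S} = (k₁/k₂)·C_A^-1.5, so S₂/S₁ = (C_{A,2}/C_{A,1})^-1.5.
= (1.29/3.92)^(-1.5) = (0.3291)^(-1.5) = 5.30.

5.30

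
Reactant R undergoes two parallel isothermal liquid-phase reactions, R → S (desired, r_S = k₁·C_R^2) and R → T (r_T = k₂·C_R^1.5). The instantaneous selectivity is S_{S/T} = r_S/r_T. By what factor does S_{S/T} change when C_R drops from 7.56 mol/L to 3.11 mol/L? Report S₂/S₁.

S_{S/T} = (k₁/k₂)·C_R^0.5, so S₂/S₁ = (C_{R,2}/C_{R,1})^0.5.
= (3.11/7.56)^0.5 = (0.4114)^0.5 = 0.641.

0.641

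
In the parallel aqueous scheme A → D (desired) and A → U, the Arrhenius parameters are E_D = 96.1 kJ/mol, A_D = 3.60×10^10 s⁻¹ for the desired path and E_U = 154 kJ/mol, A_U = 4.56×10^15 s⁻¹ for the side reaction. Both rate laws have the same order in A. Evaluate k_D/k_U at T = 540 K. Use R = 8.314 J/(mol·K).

3.15

With equal orders, S_{D/U} = k_D/k_U = (A_D/A_U)·exp[(E_U−E_D)/(RT)].
(E_U−E_D)/(RT) = (154−96.1)×10³/(8.314×540) = 57900/4490 = 12.90.
k_D/k_U = (3.60×10^10/4.56×10^15)·exp(12.90) = 7.895×10^-6 × 3.989×10^5 = 3.15.
Since E_D < E_U, lowering the temperature improves selectivity toward D.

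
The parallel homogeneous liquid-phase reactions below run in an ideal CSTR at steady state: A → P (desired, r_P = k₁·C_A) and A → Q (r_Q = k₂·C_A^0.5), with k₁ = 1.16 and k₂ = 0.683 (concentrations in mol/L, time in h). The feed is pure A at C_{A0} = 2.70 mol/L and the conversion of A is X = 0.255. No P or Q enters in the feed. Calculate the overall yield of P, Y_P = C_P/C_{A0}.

Exit C_A = C_{A0}(1−X) = 2.70×0.745 = 2.012 mol/L.
In a CSTR the entire volume is at exit conditions, so r_P = 1.16×2.012 = 2.333 and r_Q = 0.683×2.012^0.5 = 0.9687.
Fraction of consumed A going to P: r_P/(r_P+r_Q) = 0.7066.
C_P = 0.7066·C_{A0}·X = 0.7066×2.70×0.255 = 0.487 mol/L; Y_P = C_P/C_{A0} = 0.180.

0.180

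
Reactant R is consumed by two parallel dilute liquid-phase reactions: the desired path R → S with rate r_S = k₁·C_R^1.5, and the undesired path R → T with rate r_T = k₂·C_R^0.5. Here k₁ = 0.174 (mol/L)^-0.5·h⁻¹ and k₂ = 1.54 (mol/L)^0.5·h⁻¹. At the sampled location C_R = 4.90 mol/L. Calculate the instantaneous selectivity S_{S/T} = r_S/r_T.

0.554

S_{S/T} = r_S/r_T = (k₁·C_R^1.5)/(k₂·C_R^0.5) = (k₁/k₂)·C_R.
= (0.174×4.900^1.5) / (1.54×4.900^0.5) = 1.887/3.409 = 0.554.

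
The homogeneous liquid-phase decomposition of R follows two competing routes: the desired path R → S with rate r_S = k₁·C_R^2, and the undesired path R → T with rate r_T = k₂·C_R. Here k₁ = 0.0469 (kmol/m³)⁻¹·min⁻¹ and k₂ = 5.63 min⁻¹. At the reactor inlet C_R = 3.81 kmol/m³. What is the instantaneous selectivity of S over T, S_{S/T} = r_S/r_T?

S_{S/T} = r_S/r_T = (k₁·C_R^2)/(k₂·C_R) = (k₁/k₂)·C_R.
= (0.0469×3.810^2) / (5.63×3.810) = 0.6808/21.45 = 0.0317.

0.0317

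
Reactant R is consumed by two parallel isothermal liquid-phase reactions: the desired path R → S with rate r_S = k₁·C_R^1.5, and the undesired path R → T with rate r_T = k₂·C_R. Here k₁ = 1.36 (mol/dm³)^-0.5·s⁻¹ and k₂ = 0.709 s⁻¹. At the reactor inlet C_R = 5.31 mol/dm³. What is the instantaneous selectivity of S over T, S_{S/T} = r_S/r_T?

S_{S/T} = r_S/r_T = (k₁·C_R^1.5)/(k₂·C_R) = (k₁/k₂)·C_R^0.5.
= (1.36×5.310^1.5) / (0.709×5.310) = 16.64/3.765 = 4.42.
Since the desired path is higher order in R, keeping C_R high (PFR or concentrated feed) favours S.

4.42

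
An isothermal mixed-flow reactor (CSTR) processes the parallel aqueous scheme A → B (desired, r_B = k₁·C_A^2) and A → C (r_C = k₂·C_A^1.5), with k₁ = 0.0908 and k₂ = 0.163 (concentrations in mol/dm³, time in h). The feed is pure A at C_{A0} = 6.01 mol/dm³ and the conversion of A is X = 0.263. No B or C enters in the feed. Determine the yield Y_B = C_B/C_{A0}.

Exit C_A = C_{A0}(1−X) = 6.01×0.737 = 4.429 mol/dm³.
In a CSTR the entire volume is at exit conditions, so r_B = 0.0908×4.429^2 = 1.781 and r_C = 0.163×4.429^1.5 = 1.519.
Fraction of consumed A going to B: r_B/(r_B+r_C) = 0.5397.
C_B = 0.5397·C_{A0}·X = 0.5397×6.01×0.263 = 0.853 mol/dm³; Y_B = C_B/C_{A0} = 0.142.

0.142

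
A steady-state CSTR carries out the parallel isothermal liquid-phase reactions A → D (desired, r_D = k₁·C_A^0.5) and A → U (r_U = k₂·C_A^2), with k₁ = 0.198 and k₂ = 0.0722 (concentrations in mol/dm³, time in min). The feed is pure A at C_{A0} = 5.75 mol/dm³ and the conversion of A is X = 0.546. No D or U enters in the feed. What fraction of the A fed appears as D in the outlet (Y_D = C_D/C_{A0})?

Exit C_A = C_{A0}(1−X) = 5.75×0.454 = 2.610 mol/dm³.
In a CSTR the entire volume is at exit conditions, so r_D = 0.198×2.610^0.5 = 0.3199 and r_U = 0.0722×2.610^2 = 0.4920.
Fraction of consumed A going to D: r_D/(r_D+r_U) = 0.3940.
C_D = 0.3940·C_{A0}·X = 0.3940×5.75×0.546 = 1.24 mol/dm³; Y_D = C_D/C_{A0} = 0.215.

0.215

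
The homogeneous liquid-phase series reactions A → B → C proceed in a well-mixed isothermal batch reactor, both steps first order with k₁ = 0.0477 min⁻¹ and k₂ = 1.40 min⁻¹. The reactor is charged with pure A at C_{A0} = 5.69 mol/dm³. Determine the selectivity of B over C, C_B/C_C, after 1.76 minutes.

0.576

For first-order series with pure A initially, C_B(t) = k₁C_{A0}/(k₂−k₁)·(e^(−k₁t) − e^(−k₂t)).
e^(−k₁t) = e^(−0.0477×1.76) = e^(−0.08395) = 0.9195; e^(−k₂t) = e^(−2.464) = 0.08509.
C_B = 0.0477×5.69/(1.40−0.0477) × (0.9195−0.08509) = 0.2007×0.8344 = 0.1675 mol/dm³.
C_A = C_{A0}e^(−k₁t) = 5.232 mol/dm³, so C_C = C_{A0}−C_A−C_B = 0.2907 mol/dm³; C_B/C_C = 0.576.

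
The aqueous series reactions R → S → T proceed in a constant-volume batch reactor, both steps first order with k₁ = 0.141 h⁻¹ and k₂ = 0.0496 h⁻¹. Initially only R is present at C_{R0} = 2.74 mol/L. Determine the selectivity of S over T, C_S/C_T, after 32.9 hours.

For first-order series with pure R initially, C_S(t) = k₁C_{R0}/(k₂−k₁)·(e^(−k₁t) − e^(−k₂t)).
e^(−k₁t) = e^(−0.141×32.9) = e^(−4.639) = 0.009668; e^(−k₂t) = e^(−1.632) = 0.1956.
C_S = 0.141×2.74/(0.0496−0.141) × (0.009668−0.1956) = (-4.227)×(-0.1859) = 0.7858 mol/L.
C_R = C_{R0}e^(−k₁t) = 0.02649 mol/L, so C_T = C_{R0}−C_R−C_S = 1.928 mol/L; C_S/C_T = 0.408.

0.408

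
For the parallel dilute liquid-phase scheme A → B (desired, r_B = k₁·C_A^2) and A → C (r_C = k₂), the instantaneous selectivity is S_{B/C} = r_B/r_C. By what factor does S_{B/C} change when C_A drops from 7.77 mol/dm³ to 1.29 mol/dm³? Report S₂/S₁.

S_{B/C} = (k₁/k₂)·C_A^2, so S₂/S₁ = (C_{A,2}/C_{A,1})^2.
= (1.29/7.77)^2 = (0.1660)^2 = 0.0276.
Selectivity toward B falls as C_A falls — high-concentration operation is favoured.

0.0276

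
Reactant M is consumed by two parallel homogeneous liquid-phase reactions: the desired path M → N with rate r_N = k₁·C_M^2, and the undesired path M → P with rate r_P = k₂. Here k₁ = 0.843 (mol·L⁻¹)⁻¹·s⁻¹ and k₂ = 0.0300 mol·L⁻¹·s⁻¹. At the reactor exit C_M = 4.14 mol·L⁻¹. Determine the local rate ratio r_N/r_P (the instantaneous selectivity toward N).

S_{N/P} = r_N/r_P = (k₁·C_M^2)/(k₂) = (k₁/k₂)·C_M^2.
= (0.843×4.140^2) / (0.0300) = 14.45/0.03000 = 482.
Since the desired path is higher order in M, keeping C_M high (PFR or concentrated feed) favours N.

482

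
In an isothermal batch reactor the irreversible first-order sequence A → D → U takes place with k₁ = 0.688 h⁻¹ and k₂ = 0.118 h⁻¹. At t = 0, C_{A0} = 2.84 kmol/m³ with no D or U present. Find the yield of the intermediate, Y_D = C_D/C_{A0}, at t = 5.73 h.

The intermediate concentration in a first-order A→B→C sequence is C_D = k₁C_{A0}(e^(−k₁t) − e^(−k₂t))/(k₂−k₁).
e^(−k₁t) = e^(−0.688×5.73) = e^(−3.942) = 0.01940; e^(−k₂t) = e^(−0.6761) = 0.5086.
C_D = 0.688×2.84/(0.118−0.688) × (0.01940−0.5086) = (-3.428)×(-0.4892) = 1.677 kmol/m³.
Y_D = C_D/C_{A0} = 1.677/2.84 = 0.590.

0.590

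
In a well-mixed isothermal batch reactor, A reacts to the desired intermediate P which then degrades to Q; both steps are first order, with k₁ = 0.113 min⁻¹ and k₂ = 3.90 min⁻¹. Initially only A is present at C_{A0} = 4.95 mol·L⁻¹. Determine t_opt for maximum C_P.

0.935 min

For first-order series the maximum of C_P occurs at t_opt = ln(k₂/k₁)/(k₂−k₁).
= ln(3.90/0.113)/(3.90−0.113) = ln(34.51)/3.787 = 3.541/3.787 = 0.935 min.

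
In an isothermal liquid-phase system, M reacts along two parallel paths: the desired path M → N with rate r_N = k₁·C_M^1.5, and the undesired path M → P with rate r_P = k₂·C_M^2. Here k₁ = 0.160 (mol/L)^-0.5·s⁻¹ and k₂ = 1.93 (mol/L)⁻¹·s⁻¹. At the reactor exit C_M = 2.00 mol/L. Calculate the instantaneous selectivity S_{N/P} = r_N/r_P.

S_{N/P} = r_N/r_P = (k₁·C_M^1.5)/(k₂·C_M^2) = (k₁/k₂)·C_M^-0.5.
= (0.160×2.000^1.5) / (1.93×2.000^2) = 0.4525/7.720 = 0.0586.
The undesired path is higher order in M, so low C_M (CSTR or dilute feed) favours N.

0.0586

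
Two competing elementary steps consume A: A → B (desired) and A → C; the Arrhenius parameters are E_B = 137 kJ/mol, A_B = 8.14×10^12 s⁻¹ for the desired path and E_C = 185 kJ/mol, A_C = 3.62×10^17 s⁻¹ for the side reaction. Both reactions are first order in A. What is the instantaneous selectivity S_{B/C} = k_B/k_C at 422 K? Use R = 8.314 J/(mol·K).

Since both paths have the same order in A, the concentration cancels and S_{B/C} = k_B/k_C = (A_B/A_C)·exp[(E_C−E_B)/(RT)].
(E_C−E_B)/(RT) = (185−137)×10³/(8.314×422) = 48000/3509 = 13.68.
k_B/k_C = (8.14×10^12/3.62×10^17)·exp(13.68) = 2.249×10^-5 × 8.742×10^5 = 19.7.
Since E_B < E_C, lowering the temperature improves selectivity toward B.

19.7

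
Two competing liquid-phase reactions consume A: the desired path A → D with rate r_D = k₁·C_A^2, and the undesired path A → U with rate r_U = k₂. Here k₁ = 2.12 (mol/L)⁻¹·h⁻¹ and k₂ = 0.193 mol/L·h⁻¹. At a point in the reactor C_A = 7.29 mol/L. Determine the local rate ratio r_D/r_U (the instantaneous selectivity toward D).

584

S_{D/U} = r_D/r_U = (k₁·C_A^2)/(k₂) = (k₁/k₂)·C_A^2.
= (2.12×7.290^2) / (0.193) = 112.7/0.1930 = 584.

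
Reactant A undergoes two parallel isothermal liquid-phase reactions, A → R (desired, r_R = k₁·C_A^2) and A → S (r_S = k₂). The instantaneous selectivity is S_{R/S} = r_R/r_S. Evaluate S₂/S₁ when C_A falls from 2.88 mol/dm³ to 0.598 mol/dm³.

0.0431

S_{R/S} = (k₁/k₂)·C_A^2, so S₂/S₁ = (C_{A,2}/C_{A,1})^2.
= (0.598/2.88)^2 = (0.2076)^2 = 0.0431.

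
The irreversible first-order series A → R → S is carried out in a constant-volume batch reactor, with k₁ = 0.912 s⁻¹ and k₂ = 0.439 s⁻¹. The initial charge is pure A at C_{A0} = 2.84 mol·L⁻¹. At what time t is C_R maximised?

1.55 s

The intermediate peaks when r₁ = r₂, i.e. k₁e^(−k₁t) = k₂e^(−k₂t), giving t_opt = ln(k₂/k₁)/(k₂−k₁).
= ln(0.439/0.912)/(0.439−0.912) = ln(0.4814)/-0.4730 = -0.7311/-0.4730 = 1.55 s.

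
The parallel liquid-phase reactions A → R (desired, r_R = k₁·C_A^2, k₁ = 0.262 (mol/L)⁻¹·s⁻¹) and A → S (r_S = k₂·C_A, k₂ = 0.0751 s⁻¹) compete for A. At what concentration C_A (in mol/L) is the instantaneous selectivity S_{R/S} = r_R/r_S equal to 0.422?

0.121 mol/L

S_{R/S} = (k₁/k₂)·C_A ⇒ C_A = S·k₂/k₁.
= 0.422×0.0751/0.262 = 0.121 mol/L.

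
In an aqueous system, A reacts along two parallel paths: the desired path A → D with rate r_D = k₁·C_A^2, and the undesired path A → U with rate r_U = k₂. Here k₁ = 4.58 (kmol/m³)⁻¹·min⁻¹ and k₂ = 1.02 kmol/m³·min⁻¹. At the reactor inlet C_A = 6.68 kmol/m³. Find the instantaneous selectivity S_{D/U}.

S_{D/U} = r_D/r_U = (k₁·C_A^2)/(k₂) = (k₁/k₂)·C_A^2.
= (4.58×6.680^2) / (1.02) = 204.4/1.020 = 200.

200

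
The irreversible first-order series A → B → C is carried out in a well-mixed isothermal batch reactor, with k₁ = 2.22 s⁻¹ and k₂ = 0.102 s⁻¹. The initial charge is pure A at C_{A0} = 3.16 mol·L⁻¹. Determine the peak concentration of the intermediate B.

Evaluating C_B at t_opt = ln(k₂/k₁)/(k₂−k₁) gives C_{B,max}/C_{A0} = (k₁/k₂)^[k₂/(k₂−k₁)].
= (2.22/0.102)^(0.102/(0.102−2.22)) = (21.76)^(-0.04816) = 0.8621.
C_{B,max} = 0.8621×3.16 = 2.72 mol·L⁻¹.

2.72 mol·L⁻¹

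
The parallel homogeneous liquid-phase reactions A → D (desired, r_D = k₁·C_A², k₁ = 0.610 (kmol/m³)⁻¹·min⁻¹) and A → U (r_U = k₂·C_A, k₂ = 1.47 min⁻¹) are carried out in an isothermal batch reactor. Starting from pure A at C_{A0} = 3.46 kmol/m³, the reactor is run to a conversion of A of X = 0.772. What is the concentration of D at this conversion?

C_A = C_{A0}(1−X) = 0.7889 kmol/m³.
Along a PFR/batch, dC_U/dC_A = −r_U/(r_D+r_U) = −k₂/(k₂+k₁·C_A).
Integrating from C_{A0} to C_A: C_U = (1.47/0.610)·ln[(1.47+0.610·3.46)/(1.47+0.610·0.789)] = 2.410·ln(3.581/1.951) = 1.463 kmol/m³.
Then C_D = (C_{A0}−C_A) − C_U = 2.671 − 1.463 = 1.208 kmol/m³.

1.21 kmol/m³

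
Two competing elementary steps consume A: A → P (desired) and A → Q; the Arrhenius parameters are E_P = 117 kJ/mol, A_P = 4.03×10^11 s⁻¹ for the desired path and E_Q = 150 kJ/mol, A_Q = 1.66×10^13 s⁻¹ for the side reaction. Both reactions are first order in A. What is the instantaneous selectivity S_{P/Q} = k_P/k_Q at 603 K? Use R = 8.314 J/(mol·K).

Since both paths have the same order in A, the concentration cancels and S_{P/Q} = k_P/k_Q = (A_P/A_Q)·exp[(E_Q−E_P)/(RT)].
(E_Q−E_P)/(RT) = (150−117)×10³/(8.314×603) = 33000/5013 = 6.582.
k_P/k_Q = (4.03×10^11/1.66×10^13)·exp(6.582) = 0.02428 × 722.3 = 17.5.

17.5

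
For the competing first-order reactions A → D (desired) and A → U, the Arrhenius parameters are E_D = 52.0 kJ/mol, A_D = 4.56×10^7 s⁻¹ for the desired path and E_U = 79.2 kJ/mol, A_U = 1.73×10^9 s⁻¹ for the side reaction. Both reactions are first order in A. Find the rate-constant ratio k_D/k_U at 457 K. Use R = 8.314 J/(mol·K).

33.9

Since both paths have the same order in A, the concentration cancels and S_{D/U} = k_D/k_U = (A_D/A_U)·exp[(E_U−E_D)/(RT)].
(E_U−E_D)/(RT) = (79.2−52.0)×10³/(8.314×457) = 27200/3799 = 7.159.
k_D/k_U = (4.56×10^7/1.73×10^9)·exp(7.159) = 0.02636 × 1285 = 33.9.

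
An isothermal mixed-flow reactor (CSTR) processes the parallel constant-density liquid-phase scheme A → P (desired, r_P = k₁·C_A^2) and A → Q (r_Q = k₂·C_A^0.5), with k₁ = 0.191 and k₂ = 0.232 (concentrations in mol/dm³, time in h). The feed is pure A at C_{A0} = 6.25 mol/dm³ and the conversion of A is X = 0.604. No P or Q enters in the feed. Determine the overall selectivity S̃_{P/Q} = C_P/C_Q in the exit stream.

3.21

Exit C_A = C_{A0}(1−X) = 6.25×0.396 = 2.475 mol/dm³.
In a CSTR the entire volume is at exit conditions, so r_P = 0.191×2.475^2 = 1.170 and r_Q = 0.232×2.475^0.5 = 0.3650.
Overall selectivity = C_P/C_Q = r_Pτ/(r_Qτ) = r_P/r_Q = 3.21.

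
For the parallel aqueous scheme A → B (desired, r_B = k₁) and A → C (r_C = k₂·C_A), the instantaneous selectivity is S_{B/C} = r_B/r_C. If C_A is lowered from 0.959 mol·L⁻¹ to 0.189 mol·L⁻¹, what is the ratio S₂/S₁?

5.07

S_{B/C} = (k₁/k₂)·C_A⁻¹, so S₂/S₁ = (C_{A,2}/C_{A,1})⁻¹.
= 0.959/0.189 = 5.07.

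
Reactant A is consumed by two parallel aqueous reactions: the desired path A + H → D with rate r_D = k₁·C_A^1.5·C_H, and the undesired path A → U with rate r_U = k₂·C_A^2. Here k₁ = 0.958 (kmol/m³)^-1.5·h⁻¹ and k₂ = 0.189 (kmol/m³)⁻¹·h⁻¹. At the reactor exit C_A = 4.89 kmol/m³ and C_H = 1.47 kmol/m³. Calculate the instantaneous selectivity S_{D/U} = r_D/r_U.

S_{D/U} = r_D/r_U = (k₁·C_A^1.5·C_H)/(k₂·C_A^2) = (k₁/k₂)·C_A^-0.5·C_H.
= (0.958×4.890^1.5×1.470) / (0.189×4.890^2) = 15.23/4.519 = 3.37.
The undesired path is higher order in A, so low C_A (CSTR or dilute feed) favours D.

3.37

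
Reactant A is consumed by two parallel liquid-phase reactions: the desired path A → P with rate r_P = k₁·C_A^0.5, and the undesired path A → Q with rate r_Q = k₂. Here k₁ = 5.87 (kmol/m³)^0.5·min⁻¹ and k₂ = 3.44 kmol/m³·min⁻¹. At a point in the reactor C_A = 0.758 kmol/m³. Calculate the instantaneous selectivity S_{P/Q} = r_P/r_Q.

S_{P/Q} = r_P/r_Q = (k₁·C_A^0.5)/(k₂) = (k₁/k₂)·C_A^0.5.
= (5.87×0.7580^0.5) / (3.44) = 5.111/3.440 = 1.49.

1.49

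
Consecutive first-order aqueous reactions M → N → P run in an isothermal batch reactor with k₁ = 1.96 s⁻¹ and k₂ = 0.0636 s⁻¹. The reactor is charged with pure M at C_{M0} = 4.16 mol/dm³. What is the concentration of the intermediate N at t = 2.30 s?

3.67 mol/dm³

Solving the coupled first-order balances gives C_N(t) = [k₁/(k₂−k₁)]·C_{M0}·(e^(−k₁t) − e^(−k₂t)).
e^(−k₁t) = e^(−1.96×2.30) = e^(−4.508) = 0.01102; e^(−k₂t) = e^(−0.1463) = 0.8639.
C_N = 1.96×4.16/(0.0636−1.96) × (0.01102−0.8639) = (-4.300)×(-0.8529) = 3.667 mol/dm³.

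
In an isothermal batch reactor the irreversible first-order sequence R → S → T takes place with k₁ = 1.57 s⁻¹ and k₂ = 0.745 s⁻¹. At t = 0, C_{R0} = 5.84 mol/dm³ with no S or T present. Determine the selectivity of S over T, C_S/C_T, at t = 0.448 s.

The intermediate concentration in a first-order A→B→C sequence is C_S = k₁C_{R0}(e^(−k₁t) − e^(−k₂t))/(k₂−k₁).
e^(−k₁t) = e^(−1.57×0.448) = e^(−0.7034) = 0.4949; e^(−k₂t) = e^(−0.3338) = 0.7162.
C_S = 1.57×5.84/(0.745−1.57) × (0.4949−0.7162) = (-11.11)×(-0.2213) = 2.460 mol/dm³.
C_R = C_{R0}e^(−k₁t) = 2.890 mol/dm³, so C_T = C_{R0}−C_R−C_S = 0.4901 mol/dm³; C_S/C_T = 5.02.

5.02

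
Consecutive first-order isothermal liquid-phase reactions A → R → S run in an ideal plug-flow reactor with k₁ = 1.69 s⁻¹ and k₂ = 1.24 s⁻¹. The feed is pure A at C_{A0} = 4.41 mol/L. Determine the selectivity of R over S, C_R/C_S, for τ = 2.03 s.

0.231

For first-order series with pure A initially, C_R(τ) = k₁C_{A0}/(k₂−k₁)·(e^(−k₁τ) − e^(−k₂τ)).
e^(−k₁τ) = e^(−1.69×2.03) = e^(−3.431) = 0.03236; e^(−k₂τ) = e^(−2.517) = 0.08069.
C_R = 1.69×4.41/(1.24−1.69) × (0.03236−0.08069) = (-16.56)×(-0.04832) = 0.8003 mol/L.
C_A = C_{A0}e^(−k₁τ) = 0.1427 mol/L, so C_S = C_{A0}−C_A−C_R = 3.467 mol/L; C_R/C_S = 0.231.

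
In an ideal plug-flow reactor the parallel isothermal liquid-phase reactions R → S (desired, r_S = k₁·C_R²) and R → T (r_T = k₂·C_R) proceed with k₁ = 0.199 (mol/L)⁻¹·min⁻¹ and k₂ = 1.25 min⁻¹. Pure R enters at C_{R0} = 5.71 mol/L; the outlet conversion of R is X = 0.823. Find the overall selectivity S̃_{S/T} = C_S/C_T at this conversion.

C_R = C_{R0}(1−X) = 1.011 mol/L.
Along a PFR/batch, dC_T/dC_R = −r_T/(r_S+r_T) = −k₂/(k₂+k₁·C_R).
Integrating from C_{R0} to C_R: C_T = (1.25/0.199)·ln[(1.25+0.199·5.71)/(1.25+0.199·1.01)] = 6.281·ln(2.386/1.451) = 3.124 mol/L.
Then C_S = (C_{R0}−C_R) − C_T = 4.699 − 3.124 = 1.575 mol/L.
S̃_{S/T} = C_S/C_T = 1.575/3.124 = 0.504.

0.504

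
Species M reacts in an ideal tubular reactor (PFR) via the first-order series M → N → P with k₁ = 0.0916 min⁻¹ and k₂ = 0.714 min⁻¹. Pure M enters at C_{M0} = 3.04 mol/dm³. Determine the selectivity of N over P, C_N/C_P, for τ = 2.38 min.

0.876

The intermediate concentration in a first-order A→B→C sequence is C_N = k₁C_{M0}(e^(−k₁τ) − e^(−k₂τ))/(k₂−k₁).
e^(−k₁τ) = e^(−0.0916×2.38) = e^(−0.2180) = 0.8041; e^(−k₂τ) = e^(−1.699) = 0.1828.
C_N = 0.0916×3.04/(0.714−0.0916) × (0.8041−0.1828) = 0.4474×0.6213 = 0.2780 mol/dm³.
C_M = C_{M0}e^(−k₁τ) = 2.445 mol/dm³, so C_P = C_{M0}−C_M−C_N = 0.3175 mol/dm³; C_N/C_P = 0.876.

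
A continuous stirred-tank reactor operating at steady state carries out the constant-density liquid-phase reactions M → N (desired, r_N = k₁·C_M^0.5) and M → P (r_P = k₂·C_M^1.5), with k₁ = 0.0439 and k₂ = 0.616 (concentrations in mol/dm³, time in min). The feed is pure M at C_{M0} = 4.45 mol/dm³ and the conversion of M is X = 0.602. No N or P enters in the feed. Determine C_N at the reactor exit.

0.104 mol/dm³

Exit C_M = C_{M0}(1−X) = 4.45×0.398 = 1.771 mol/dm³.
In a CSTR the entire volume is at exit conditions, so r_N = 0.0439×1.771^0.5 = 0.05842 and r_P = 0.616×1.771^1.5 = 1.452.
Fraction of consumed M going to N: r_N/(r_N+r_P) = 0.03868.
C_N = 0.03868·C_{M0}·X = 0.03868×4.45×0.602 = 0.104 mol/dm³.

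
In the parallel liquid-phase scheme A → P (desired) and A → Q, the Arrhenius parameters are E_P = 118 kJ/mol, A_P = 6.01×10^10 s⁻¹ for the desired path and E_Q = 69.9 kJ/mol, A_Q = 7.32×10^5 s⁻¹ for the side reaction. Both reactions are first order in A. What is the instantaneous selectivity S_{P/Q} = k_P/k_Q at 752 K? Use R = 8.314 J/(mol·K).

k_P/k_Q = (A_P/A_Q)·exp[−(E_P−E_Q)/(RT)] = (A_P/A_Q)·exp[(E_Q−E_P)/(RT)].
(E_Q−E_P)/(RT) = (69.9−118)×10³/(8.314×752) = -48100/6252 = -7.693.
k_P/k_Q = (6.01×10^10/7.32×10^5)·exp(-7.693) = 82104 × 4.558×10^-4 = 37.4.

37.4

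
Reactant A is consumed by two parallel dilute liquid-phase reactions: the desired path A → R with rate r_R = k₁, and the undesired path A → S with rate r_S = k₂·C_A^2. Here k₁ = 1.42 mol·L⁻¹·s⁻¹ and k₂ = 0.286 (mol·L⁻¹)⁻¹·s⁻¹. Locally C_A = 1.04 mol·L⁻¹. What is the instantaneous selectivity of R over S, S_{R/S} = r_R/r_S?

S_{R/S} = r_R/r_S = (k₁)/(k₂·C_A^2) = (k₁/k₂)·C_A^-2.
= (1.42) / (0.286×1.040^2) = 1.420/0.3093 = 4.59.

4.59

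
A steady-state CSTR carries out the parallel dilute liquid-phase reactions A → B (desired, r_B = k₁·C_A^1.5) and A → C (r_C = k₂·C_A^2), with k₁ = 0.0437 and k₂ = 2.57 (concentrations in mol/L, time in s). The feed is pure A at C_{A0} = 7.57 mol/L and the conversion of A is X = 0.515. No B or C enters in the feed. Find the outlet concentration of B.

0.0343 mol/L

Exit C_A = C_{A0}(1−X) = 7.57×0.485 = 3.671 mol/L.
A CSTR operates uniformly at the exit composition, giving r_B = 0.3074 and r_C = 34.64 (each k·C_A^n at C_A = 3.671).
Fraction of consumed A going to B: r_B/(r_B+r_C) = 0.008796.
C_B = 0.008796·C_{A0}·X = 0.008796×7.57×0.515 = 0.0343 mol/L.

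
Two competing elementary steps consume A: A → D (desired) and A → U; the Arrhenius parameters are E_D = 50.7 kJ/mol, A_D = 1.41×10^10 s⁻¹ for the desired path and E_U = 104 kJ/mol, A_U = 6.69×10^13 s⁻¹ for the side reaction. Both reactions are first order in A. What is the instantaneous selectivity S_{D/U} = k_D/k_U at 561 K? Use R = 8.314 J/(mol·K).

19.4

k_D/k_U = (A_D/A_U)·exp[−(E_D−E_U)/(RT)] = (A_D/A_U)·exp[(E_U−E_D)/(RT)].
(E_U−E_D)/(RT) = (104−50.7)×10³/(8.314×561) = 53300/4664 = 11.43.
k_D/k_U = (1.41×10^10/6.69×10^13)·exp(11.43) = 2.108×10^-4 × 91820 = 19.4.
Since E_D < E_U, lowering the temperature improves selectivity toward D.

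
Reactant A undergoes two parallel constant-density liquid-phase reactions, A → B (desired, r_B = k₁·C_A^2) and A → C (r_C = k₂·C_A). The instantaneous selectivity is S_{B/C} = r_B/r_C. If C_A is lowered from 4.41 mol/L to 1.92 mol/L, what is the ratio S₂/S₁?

S_{B/C} = (k₁/k₂)·C_A, so S₂/S₁ = (C_{A,2}/C_{A,1}).
= 1.92/4.41 = 0.435.

0.435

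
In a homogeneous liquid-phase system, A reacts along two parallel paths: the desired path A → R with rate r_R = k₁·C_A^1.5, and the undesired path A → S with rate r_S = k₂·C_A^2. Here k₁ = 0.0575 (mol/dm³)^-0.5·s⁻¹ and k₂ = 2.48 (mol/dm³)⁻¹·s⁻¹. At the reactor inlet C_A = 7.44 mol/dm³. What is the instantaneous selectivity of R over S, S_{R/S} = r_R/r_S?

0.00850

S_{R/S} = r_R/r_S = (k₁·C_A^1.5)/(k₂·C_A^2) = (k₁/k₂)·C_A^-0.5.
= (0.0575×7.440^1.5) / (2.48×7.440^2) = 1.167/137.3 = 0.00850.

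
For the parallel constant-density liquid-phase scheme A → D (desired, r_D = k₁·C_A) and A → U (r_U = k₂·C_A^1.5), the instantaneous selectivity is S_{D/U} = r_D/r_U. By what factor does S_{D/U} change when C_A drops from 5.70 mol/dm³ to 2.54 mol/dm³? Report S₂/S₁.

1.50

S_{D/U} = (k₁/k₂)·C_A^-0.5, so S₂/S₁ = (C_{A,2}/C_{A,1})^-0.5.
= (2.54/5.70)^(-0.5) = (0.4456)^(-0.5) = 1.50.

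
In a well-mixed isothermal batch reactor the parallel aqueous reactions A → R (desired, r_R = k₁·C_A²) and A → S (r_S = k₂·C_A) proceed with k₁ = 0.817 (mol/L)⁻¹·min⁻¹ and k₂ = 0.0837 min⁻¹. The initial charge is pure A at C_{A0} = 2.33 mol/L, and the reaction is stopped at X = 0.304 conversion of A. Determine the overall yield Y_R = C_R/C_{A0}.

0.289

C_A = C_{A0}(1−X) = 1.622 mol/L.
Along a PFR/batch, dC_S/dC_A = −r_S/(r_R+r_S) = −k₂/(k₂+k₁·C_A).
Integrating from C_{A0} to C_A: C_S = (0.0837/0.817)·ln[(0.0837+0.817·2.33)/(0.0837+0.817·1.62)] = 0.1024·ln(1.987/1.409) = 0.03526 mol/L.
Then C_R = (C_{A0}−C_A) − C_S = 0.7083 − 0.03526 = 0.6731 mol/L.
Y_R = C_R/C_{A0} = 0.6731/2.33 = 0.289.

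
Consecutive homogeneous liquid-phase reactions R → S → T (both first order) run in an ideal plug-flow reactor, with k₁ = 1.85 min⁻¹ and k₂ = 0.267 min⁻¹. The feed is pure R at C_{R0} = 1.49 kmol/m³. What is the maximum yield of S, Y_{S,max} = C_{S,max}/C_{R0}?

Evaluating C_S at τ_opt = ln(k₂/k₁)/(k₂−k₁) gives C_{S,max}/C_{R0} = (k₁/k₂)^[k₂/(k₂−k₁)].
= (1.85/0.267)^(0.267/(0.267−1.85)) = (6.929)^(-0.1687) = 0.7215.

0.721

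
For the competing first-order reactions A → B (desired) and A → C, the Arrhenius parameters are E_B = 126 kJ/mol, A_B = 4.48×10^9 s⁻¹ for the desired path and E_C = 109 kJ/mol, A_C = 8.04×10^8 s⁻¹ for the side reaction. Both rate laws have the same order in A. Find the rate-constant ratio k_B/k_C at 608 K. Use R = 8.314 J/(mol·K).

k_B/k_C = (A_B/A_C)·exp[−(E_B−E_C)/(RT)] = (A_B/A_C)·exp[(E_C−E_B)/(RT)].
(E_C−E_B)/(RT) = (109−126)×10³/(8.314×608) = -17000/5055 = -3.363.
k_B/k_C = (4.48×10^9/8.04×10^8)·exp(-3.363) = 5.572 × 0.03463 = 0.193.
Since E_B > E_C, raising the temperature improves selectivity toward B.

0.193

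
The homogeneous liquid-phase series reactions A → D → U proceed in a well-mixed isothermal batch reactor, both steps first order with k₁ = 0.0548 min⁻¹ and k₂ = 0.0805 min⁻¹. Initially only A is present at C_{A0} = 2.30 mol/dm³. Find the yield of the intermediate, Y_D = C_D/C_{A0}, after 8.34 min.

Solving the coupled first-order balances gives C_D(t) = [k₁/(k₂−k₁)]·C_{A0}·(e^(−k₁t) − e^(−k₂t)).
e^(−k₁t) = e^(−0.0548×8.34) = e^(−0.4570) = 0.6332; e^(−k₂t) = e^(−0.6714) = 0.5110.
C_D = 0.0548×2.30/(0.0805−0.0548) × (0.6332−0.5110) = 4.904×0.1222 = 0.5991 mol/dm³.
Y_D = C_D/C_{A0} = 0.5991/2.30 = 0.260.

0.260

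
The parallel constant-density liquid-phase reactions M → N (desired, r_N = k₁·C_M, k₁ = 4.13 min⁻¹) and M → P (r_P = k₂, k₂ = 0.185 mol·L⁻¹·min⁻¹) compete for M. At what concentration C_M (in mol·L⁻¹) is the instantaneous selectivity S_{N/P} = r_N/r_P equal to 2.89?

0.129 mol·L⁻¹

S_{N/P} = (k₁/k₂)·C_M ⇒ C_M = S·k₂/k₁.
= 2.89×0.185/4.13 = 0.129 mol·L⁻¹.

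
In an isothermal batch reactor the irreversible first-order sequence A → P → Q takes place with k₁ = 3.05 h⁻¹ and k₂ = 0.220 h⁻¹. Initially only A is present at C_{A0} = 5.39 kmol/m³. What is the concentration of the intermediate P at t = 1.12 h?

4.35 kmol/m³

For first-order series with pure A initially, C_P(t) = k₁C_{A0}/(k₂−k₁)·(e^(−k₁t) − e^(−k₂t)).
e^(−k₁t) = e^(−3.05×1.12) = e^(−3.416) = 0.03284; e^(−k₂t) = e^(−0.2464) = 0.7816.
C_P = 3.05×5.39/(0.220−3.05) × (0.03284−0.7816) = (-5.809)×(-0.7488) = 4.350 kmol/m³.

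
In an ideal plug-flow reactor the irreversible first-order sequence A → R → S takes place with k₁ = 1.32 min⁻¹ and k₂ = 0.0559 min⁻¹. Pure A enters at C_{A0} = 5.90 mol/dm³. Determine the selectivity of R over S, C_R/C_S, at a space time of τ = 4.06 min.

The intermediate concentration in a first-order A→B→C sequence is C_R = k₁C_{A0}(e^(−k₁τ) − e^(−k₂τ))/(k₂−k₁).
e^(−k₁τ) = e^(−1.32×4.06) = e^(−5.359) = 0.004705; e^(−k₂τ) = e^(−0.2270) = 0.7970.
C_R = 1.32×5.90/(0.0559−1.32) × (0.004705−0.7970) = (-6.161)×(-0.7923) = 4.881 mol/dm³.
C_A = C_{A0}e^(−k₁τ) = 0.02776 mol/dm³, so C_S = C_{A0}−C_A−C_R = 0.9912 mol/dm³; C_R/C_S = 4.92.

4.92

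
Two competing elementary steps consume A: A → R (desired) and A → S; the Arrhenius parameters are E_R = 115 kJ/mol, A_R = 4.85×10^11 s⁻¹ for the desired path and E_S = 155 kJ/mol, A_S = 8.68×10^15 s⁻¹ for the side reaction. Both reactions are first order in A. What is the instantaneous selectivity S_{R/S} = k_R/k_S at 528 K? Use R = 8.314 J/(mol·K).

0.506

With equal orders, S_{R/S} = k_R/k_S = (A_R/A_S)·exp[(E_S−E_R)/(RT)].
(E_S−E_R)/(RT) = (155−115)×10³/(8.314×528) = 40000/4390 = 9.112.
k_R/k_S = (4.85×10^11/8.68×10^15)·exp(9.112) = 5.588×10^-5 × 9064 = 0.506.
Since E_R < E_S, lowering the temperature improves selectivity toward R.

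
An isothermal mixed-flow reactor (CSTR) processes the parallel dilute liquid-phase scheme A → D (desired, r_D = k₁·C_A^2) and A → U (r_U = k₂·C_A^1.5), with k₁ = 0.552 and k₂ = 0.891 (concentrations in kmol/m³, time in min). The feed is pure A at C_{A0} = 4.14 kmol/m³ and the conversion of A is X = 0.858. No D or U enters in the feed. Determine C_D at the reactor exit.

Exit C_A = C_{A0}(1−X) = 4.14×0.142 = 0.5879 kmol/m³.
Rates in a CSTR are evaluated at the outlet concentration: r_D = 0.552×0.5879^2 = 0.1908, r_U = 0.891×0.5879^1.5 = 0.4016.
Fraction of consumed A going to D: r_D/(r_D+r_U) = 0.3220.
C_D = 0.3220·C_{A0}·X = 0.3220×4.14×0.858 = 1.14 kmol/m³.

1.14 kmol/m³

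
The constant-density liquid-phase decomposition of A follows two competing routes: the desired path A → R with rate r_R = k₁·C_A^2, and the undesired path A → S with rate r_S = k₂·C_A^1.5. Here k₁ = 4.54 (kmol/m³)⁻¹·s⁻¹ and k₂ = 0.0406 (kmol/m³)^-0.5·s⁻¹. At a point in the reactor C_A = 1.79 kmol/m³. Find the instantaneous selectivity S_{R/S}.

150

S_{R/S} = r_R/r_S = (k₁·C_A^2)/(k₂·C_A^1.5) = (k₁/k₂)·C_A^0.5.
= (4.54×1.790^2) / (0.0406×1.790^1.5) = 14.55/0.09723 = 150.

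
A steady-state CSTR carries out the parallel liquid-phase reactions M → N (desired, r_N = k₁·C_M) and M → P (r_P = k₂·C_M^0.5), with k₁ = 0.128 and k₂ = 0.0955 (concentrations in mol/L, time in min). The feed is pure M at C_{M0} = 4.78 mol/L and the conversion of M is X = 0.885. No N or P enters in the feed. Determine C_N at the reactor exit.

Exit C_M = C_{M0}(1−X) = 4.78×0.115 = 0.5497 mol/L.
Rates in a CSTR are evaluated at the outlet concentration: r_N = 0.128×0.5497 = 0.07036, r_P = 0.0955×0.5497^0.5 = 0.07081.
Fraction of consumed M going to N: r_N/(r_N+r_P) = 0.4984.
C_N = 0.4984·C_{M0}·X = 0.4984×4.78×0.885 = 2.11 mol/L.

2.11 mol/L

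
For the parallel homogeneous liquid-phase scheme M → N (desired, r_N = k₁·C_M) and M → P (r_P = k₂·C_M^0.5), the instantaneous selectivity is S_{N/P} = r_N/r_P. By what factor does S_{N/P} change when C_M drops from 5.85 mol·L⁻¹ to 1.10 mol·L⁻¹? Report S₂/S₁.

0.434

S_{N/P} = (k₁/k₂)·C_M^0.5, so S₂/S₁ = (C_{M,2}/C_{M,1})^0.5.
= (1.10/5.85)^0.5 = (0.1880)^0.5 = 0.434.
Selectivity toward N falls as C_M falls — high-concentration operation is favoured.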